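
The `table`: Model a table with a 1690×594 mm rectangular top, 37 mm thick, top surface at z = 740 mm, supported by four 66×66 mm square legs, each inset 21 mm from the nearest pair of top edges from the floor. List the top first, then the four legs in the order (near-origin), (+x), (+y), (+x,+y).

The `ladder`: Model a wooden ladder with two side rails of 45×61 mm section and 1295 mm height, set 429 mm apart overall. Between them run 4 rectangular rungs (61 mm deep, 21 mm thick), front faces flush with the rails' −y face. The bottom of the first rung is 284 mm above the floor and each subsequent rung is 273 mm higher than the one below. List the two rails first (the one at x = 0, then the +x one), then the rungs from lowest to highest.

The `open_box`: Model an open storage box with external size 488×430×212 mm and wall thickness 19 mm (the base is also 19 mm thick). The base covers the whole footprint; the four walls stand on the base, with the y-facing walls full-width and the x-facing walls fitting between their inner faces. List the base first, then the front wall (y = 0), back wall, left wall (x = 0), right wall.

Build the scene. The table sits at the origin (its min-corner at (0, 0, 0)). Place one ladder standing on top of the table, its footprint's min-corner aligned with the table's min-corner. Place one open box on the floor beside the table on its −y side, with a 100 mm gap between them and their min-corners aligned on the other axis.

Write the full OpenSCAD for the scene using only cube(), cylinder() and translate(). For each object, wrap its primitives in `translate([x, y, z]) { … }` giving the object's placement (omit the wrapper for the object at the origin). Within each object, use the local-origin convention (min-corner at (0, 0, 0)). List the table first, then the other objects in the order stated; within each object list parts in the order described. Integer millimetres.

translate([0, 0, 703]) cube([1690, 594, 37]);
translate([21, 21, 0]) cube([66, 66, 703]);
translate([1603, 21, 0]) cube([66, 66, 703]);
translate([21, 507, 0]) cube([66, 66, 703]);
translate([1603, 507, 0]) cube([66, 66, 703]);
translate([0, 0, 740]) {
  cube([45, 61, 1295]);
  translate([384, 0, 0]) cube([45, 61, 1295]);
  translate([45, 0, 284]) cube([339, 61, 21]);
  translate([45, 0, 557]) cube([339, 61, 21]);
  translate([45, 0, 830]) cube([339, 61, 21]);
  translate([45, 0, 1103]) cube([339, 61, 21]);
}
translate([0, -530, 0]) {
  cube([488, 430, 19]);
  translate([0, 0, 19]) cube([488, 19, 193]);
  translate([0, 411, 19]) cube([488, 19, 193]);
  translate([0, 19, 19]) cube([19, 392, 193]);
  translate([469, 19, 19]) cube([19, 392, 193]);
}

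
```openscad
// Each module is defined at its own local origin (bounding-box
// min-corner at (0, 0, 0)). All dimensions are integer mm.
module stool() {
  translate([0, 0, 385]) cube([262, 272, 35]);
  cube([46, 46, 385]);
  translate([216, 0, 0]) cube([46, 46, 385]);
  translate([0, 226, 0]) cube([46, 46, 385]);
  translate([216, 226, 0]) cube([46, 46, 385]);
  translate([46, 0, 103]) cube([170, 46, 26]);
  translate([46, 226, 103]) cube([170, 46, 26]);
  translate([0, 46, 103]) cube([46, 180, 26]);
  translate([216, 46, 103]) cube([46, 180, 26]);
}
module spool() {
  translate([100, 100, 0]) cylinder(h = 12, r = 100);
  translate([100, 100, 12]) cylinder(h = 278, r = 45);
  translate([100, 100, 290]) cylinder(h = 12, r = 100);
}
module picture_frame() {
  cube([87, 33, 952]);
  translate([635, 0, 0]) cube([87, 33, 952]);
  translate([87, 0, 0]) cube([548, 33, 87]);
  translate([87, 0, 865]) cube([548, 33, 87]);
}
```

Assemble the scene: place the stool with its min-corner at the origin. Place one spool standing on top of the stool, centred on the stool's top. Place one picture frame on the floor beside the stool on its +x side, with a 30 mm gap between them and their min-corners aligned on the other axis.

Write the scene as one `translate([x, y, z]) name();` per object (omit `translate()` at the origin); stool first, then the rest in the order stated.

stool();
translate([31, 36, 420]) spool();
translate([292, 0, 0]) picture_frame();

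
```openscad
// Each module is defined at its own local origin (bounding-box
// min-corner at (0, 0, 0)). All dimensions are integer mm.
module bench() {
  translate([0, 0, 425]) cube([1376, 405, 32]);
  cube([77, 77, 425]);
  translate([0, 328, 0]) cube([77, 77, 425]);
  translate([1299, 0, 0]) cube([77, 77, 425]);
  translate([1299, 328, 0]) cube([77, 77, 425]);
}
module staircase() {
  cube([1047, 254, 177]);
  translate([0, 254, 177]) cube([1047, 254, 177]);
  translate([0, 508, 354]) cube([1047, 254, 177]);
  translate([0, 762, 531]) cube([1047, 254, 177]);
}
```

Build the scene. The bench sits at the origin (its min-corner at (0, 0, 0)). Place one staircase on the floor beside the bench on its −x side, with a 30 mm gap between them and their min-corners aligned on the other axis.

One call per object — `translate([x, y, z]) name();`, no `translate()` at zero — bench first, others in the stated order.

bench();
translate([-1077, 0, 0]) staircase();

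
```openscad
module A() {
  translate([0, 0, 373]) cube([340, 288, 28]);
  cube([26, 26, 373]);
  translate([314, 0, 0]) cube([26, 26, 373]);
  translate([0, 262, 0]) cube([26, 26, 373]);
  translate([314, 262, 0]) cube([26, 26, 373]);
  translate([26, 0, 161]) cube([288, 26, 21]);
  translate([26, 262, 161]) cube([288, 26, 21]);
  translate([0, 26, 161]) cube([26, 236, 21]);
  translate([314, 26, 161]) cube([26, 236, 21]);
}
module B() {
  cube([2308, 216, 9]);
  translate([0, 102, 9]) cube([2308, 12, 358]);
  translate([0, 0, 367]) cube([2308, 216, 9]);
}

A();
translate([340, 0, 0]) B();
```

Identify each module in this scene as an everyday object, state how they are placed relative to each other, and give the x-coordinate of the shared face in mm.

The stool's +x face and the I-beam's −x face are both at x = 340 mm.

A is a stool. B is an I-beam. The I-beam is against the stool's +x side, with their −y faces flush. The x-coordinate of the shared face is 340 mm.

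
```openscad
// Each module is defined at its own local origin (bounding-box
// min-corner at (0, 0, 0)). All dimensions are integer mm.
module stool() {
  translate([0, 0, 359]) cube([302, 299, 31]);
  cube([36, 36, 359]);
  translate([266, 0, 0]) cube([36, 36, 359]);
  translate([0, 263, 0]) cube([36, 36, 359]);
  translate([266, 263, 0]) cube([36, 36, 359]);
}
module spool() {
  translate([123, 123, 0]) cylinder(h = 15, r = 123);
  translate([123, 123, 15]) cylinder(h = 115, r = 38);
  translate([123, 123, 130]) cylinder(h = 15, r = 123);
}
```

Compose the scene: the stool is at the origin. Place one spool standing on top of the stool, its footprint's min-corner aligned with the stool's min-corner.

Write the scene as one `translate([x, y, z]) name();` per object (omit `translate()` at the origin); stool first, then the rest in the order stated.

stool();
translate([0, 0, 390]) spool();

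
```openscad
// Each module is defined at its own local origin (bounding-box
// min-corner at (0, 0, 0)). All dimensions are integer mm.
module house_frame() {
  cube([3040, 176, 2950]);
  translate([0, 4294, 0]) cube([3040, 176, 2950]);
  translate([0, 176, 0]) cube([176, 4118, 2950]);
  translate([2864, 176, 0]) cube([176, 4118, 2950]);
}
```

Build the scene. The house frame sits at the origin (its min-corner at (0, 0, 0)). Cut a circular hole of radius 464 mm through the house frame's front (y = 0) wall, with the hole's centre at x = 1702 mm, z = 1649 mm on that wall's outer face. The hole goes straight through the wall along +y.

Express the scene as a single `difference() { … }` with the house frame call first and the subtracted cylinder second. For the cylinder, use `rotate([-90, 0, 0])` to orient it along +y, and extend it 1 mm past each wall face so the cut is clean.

difference() {
  house_frame();
  translate([1702, -1, 1649]) rotate([-90, 0, 0]) cylinder(h = 178, r = 464);
}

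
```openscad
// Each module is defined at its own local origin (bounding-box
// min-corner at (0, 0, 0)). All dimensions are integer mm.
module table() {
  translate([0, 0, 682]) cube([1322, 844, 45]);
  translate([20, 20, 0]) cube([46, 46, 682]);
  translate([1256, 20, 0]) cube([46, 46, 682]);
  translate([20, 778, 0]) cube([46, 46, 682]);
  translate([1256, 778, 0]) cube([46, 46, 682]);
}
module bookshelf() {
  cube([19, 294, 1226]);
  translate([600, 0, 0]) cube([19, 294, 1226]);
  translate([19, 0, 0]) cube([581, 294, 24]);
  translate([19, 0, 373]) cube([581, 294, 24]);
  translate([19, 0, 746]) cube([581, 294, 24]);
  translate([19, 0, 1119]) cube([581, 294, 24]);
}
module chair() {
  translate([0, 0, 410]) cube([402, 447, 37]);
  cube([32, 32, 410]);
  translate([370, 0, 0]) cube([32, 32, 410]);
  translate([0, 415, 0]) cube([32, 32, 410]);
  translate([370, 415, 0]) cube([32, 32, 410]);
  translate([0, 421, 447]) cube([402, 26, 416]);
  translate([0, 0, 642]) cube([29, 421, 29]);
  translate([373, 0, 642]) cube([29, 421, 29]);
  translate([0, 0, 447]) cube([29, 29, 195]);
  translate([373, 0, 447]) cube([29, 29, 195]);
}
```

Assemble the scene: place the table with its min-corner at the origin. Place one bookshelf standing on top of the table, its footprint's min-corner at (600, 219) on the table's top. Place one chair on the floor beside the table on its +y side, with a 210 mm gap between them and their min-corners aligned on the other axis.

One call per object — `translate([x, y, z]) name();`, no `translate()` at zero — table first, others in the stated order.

table();
translate([600, 219, 727]) bookshelf();
translate([0, 1054, 0]) chair();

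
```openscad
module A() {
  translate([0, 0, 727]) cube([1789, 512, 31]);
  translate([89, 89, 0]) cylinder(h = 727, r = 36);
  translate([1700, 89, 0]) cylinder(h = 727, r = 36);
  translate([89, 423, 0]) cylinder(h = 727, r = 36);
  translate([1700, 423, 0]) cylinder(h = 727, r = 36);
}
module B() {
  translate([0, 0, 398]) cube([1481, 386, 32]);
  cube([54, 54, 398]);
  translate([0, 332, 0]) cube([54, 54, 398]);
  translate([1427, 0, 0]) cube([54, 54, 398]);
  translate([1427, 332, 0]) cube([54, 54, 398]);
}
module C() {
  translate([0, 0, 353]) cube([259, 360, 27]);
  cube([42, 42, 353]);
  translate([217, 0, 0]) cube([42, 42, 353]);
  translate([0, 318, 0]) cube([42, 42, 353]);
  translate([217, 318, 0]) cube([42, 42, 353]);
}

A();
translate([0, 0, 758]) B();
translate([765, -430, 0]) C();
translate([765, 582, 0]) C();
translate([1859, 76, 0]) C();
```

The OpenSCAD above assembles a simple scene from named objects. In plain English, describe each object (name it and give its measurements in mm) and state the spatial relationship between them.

A is a table with a 1789×512 mm rectangular top, 31 mm thick, top surface at z = 758 mm, supported by four round legs of 72 mm diameter, each leg's bounding box inset 53 mm from the nearest pair of top edges, running from the floor.

B is a bench: a 1481×386 mm seat slab, 32 mm thick, top at z = 430 mm, on four 54×54 mm square legs flush with the seat corners and standing on z = 0.

C is a simple wooden stool: a rectangular seat 259 mm (x) by 360 mm (y), 27 mm thick, top face at z = 380 mm, on four square legs, each 42×42 mm in cross-section. The legs rest on z = 0, each flush with a corner of the seat.

The bench is on top of the table. Three stools sit around the table at the −y, +y, +x sides.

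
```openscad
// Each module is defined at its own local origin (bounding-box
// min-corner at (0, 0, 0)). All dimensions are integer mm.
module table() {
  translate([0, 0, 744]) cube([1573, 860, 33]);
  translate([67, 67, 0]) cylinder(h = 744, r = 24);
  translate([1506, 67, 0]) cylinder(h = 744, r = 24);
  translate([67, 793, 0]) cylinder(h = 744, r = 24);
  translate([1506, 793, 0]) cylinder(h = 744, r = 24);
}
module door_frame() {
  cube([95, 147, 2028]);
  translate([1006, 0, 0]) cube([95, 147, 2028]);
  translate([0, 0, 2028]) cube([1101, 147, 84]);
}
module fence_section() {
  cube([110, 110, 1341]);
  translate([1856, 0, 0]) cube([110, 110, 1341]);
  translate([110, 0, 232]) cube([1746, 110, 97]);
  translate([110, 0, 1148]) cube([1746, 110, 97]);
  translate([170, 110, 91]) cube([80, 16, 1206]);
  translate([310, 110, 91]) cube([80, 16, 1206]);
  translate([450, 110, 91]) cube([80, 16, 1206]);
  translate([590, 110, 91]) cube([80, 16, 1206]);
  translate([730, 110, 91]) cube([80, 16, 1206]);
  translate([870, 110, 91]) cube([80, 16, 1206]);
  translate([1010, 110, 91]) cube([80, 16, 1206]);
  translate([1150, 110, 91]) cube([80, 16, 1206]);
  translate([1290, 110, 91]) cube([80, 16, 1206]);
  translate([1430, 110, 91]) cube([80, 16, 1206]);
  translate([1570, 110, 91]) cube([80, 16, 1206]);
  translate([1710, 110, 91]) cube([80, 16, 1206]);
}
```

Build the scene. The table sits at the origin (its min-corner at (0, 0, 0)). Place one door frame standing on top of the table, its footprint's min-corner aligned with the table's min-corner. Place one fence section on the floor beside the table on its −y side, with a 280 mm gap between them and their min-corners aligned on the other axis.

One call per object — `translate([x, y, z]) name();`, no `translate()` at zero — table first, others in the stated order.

table();
translate([0, 0, 777]) door_frame();
translate([0, -406, 0]) fence_section();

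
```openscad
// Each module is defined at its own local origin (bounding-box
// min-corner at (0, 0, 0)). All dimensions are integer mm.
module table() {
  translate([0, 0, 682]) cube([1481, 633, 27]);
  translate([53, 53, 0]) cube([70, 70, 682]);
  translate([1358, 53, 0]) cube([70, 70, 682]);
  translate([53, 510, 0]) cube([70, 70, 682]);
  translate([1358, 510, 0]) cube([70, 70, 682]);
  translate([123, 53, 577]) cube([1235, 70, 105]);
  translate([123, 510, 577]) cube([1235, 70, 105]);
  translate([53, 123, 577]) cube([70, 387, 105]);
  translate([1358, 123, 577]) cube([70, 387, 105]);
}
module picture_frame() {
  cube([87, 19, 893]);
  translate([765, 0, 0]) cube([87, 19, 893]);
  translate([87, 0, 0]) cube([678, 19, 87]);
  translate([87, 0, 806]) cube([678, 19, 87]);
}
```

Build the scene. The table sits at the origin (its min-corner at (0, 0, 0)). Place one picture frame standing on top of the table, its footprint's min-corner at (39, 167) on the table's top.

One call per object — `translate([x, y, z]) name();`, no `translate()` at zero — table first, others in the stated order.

table();
translate([39, 167, 709]) picture_frame();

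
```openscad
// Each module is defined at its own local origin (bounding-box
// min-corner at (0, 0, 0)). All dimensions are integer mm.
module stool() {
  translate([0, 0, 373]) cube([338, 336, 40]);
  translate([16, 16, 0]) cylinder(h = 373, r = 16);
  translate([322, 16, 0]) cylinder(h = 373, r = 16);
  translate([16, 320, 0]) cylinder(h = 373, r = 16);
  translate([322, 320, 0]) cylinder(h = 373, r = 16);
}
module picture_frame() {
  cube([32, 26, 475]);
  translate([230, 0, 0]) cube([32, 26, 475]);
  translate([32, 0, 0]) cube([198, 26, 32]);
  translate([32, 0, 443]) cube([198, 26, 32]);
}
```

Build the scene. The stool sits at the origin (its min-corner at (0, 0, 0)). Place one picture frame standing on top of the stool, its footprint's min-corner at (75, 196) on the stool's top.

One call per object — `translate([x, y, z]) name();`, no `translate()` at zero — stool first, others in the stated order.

stool();
translate([75, 196, 413]) picture_frame();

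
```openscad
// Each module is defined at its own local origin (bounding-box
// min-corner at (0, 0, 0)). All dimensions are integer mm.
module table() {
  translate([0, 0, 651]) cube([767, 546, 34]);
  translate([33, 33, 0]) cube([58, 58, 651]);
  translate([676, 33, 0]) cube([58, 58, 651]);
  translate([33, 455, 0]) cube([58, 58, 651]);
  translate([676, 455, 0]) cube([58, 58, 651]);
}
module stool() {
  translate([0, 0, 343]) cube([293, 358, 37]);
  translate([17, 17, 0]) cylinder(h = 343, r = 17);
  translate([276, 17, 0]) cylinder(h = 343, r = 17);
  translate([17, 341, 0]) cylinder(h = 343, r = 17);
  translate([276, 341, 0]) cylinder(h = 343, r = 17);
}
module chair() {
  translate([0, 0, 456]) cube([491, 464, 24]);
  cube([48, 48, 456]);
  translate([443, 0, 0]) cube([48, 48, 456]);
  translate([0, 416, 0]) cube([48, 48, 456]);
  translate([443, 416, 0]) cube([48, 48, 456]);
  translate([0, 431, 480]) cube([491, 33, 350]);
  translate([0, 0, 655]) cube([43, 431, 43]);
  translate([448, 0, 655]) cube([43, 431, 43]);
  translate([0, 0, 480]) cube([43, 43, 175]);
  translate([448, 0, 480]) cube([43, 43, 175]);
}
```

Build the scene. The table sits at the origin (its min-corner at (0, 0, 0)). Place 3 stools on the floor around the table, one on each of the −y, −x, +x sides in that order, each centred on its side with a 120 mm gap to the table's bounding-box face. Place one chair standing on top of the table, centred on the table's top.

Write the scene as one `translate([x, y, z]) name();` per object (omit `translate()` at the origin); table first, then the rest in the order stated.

table();
translate([237, -478, 0]) stool();
translate([-413, 94, 0]) stool();
translate([887, 94, 0]) stool();
translate([138, 41, 685]) chair();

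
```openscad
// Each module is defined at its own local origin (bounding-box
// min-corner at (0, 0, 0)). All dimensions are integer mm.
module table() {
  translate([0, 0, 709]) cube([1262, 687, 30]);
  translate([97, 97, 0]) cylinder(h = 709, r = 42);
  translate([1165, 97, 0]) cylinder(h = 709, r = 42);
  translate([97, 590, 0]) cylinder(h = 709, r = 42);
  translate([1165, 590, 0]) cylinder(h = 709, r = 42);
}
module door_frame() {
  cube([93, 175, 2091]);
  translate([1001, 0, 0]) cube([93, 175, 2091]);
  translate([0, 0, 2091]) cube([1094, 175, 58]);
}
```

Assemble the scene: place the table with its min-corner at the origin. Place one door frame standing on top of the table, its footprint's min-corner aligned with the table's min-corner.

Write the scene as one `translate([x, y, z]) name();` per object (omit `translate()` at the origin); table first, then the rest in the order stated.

table();
translate([0, 0, 739]) door_frame();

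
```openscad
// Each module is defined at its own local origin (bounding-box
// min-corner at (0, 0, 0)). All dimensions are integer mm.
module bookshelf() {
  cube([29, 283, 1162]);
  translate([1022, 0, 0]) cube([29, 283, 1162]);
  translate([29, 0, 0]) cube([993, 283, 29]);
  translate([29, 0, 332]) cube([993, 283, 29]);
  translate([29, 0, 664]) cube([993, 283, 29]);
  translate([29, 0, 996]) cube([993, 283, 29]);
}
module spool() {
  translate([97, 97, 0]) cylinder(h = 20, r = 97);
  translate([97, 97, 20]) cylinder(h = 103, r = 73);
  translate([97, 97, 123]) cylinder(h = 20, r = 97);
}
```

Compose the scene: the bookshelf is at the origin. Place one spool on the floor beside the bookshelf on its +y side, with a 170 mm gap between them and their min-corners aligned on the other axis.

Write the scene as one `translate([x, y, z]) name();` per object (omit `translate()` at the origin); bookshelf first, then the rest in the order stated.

bookshelf();
translate([0, 453, 0]) spool();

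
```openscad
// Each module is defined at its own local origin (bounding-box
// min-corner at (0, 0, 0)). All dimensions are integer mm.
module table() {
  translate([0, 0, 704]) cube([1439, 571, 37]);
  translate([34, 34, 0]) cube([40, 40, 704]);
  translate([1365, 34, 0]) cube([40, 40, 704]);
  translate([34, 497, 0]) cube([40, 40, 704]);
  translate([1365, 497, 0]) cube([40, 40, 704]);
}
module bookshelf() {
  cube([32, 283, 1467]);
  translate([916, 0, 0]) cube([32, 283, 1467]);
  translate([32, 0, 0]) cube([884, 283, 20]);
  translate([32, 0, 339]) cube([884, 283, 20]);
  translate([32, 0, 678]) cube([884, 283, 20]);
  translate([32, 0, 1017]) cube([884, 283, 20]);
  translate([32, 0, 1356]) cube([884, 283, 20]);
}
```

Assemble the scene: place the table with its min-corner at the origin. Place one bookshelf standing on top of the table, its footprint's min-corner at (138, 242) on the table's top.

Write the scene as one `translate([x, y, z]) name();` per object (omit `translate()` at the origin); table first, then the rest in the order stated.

table();
translate([138, 242, 741]) bookshelf();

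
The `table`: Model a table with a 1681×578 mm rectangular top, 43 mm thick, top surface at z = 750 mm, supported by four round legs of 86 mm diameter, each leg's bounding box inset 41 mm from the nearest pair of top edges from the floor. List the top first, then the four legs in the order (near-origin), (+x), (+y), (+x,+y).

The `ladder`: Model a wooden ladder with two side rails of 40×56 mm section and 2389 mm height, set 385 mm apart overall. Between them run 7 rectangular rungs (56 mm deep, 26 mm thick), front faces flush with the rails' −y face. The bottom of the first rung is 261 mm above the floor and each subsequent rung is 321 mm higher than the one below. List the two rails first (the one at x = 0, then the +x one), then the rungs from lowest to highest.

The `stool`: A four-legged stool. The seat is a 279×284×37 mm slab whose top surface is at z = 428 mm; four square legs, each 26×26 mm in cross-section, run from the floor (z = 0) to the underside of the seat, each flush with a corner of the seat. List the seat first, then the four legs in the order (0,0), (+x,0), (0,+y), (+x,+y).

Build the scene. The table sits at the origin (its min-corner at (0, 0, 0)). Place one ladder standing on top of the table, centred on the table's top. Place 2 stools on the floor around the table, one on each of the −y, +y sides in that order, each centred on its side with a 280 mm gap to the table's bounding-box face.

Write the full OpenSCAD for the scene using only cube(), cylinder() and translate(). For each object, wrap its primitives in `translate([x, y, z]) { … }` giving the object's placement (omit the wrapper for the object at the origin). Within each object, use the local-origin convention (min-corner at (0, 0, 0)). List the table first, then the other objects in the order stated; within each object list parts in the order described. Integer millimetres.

translate([0, 0, 707]) cube([1681, 578, 43]);
translate([84, 84, 0]) cylinder(h = 707, r = 43);
translate([1597, 84, 0]) cylinder(h = 707, r = 43);
translate([84, 494, 0]) cylinder(h = 707, r = 43);
translate([1597, 494, 0]) cylinder(h = 707, r = 43);
translate([648, 261, 750]) {
  cube([40, 56, 2389]);
  translate([345, 0, 0]) cube([40, 56, 2389]);
  translate([40, 0, 261]) cube([305, 56, 26]);
  translate([40, 0, 582]) cube([305, 56, 26]);
  translate([40, 0, 903]) cube([305, 56, 26]);
  translate([40, 0, 1224]) cube([305, 56, 26]);
  translate([40, 0, 1545]) cube([305, 56, 26]);
  translate([40, 0, 1866]) cube([305, 56, 26]);
  translate([40, 0, 2187]) cube([305, 56, 26]);
}
translate([701, -564, 0]) {
  translate([0, 0, 391]) cube([279, 284, 37]);
  cube([26, 26, 391]);
  translate([253, 0, 0]) cube([26, 26, 391]);
  translate([0, 258, 0]) cube([26, 26, 391]);
  translate([253, 258, 0]) cube([26, 26, 391]);
}
translate([701, 858, 0]) {
  translate([0, 0, 391]) cube([279, 284, 37]);
  cube([26, 26, 391]);
  translate([253, 0, 0]) cube([26, 26, 391]);
  translate([0, 258, 0]) cube([26, 26, 391]);
  translate([253, 258, 0]) cube([26, 26, 391]);
}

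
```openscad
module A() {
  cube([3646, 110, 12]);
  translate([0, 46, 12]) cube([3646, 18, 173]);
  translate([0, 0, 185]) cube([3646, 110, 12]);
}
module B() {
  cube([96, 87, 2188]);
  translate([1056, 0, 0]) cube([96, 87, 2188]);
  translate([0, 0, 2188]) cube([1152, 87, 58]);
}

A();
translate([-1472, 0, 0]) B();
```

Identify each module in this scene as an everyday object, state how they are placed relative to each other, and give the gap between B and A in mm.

The door frame's nearest face is 320 mm from the I-beam's −x face.

A is an I-beam. B is a door frame. The door frame is on the floor beside the I-beam on its −x side. The gap between the door frame and the I-beam is 320 mm.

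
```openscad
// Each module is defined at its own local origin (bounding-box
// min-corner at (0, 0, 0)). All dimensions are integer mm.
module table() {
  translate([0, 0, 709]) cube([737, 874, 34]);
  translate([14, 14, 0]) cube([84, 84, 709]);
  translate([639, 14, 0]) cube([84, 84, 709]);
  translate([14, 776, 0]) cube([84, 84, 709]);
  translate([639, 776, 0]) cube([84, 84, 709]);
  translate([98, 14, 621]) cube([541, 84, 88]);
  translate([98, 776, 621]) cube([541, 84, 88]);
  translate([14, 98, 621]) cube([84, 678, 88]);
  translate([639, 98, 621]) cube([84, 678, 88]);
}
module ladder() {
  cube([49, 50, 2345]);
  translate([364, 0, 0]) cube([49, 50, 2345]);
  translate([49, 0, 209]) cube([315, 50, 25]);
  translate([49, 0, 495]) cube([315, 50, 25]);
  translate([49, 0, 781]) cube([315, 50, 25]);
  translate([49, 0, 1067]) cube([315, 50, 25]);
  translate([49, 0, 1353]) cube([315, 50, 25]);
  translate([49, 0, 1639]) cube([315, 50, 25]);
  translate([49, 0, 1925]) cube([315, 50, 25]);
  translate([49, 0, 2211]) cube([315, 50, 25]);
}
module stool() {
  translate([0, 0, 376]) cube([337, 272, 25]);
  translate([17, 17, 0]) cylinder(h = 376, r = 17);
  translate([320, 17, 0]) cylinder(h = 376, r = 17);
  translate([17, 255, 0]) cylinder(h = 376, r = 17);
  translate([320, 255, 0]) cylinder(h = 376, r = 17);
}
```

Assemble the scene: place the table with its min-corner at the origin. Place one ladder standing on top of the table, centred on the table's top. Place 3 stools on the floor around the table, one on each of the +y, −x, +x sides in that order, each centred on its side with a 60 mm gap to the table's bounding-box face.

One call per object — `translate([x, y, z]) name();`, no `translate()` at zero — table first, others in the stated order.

table();
translate([162, 412, 743]) ladder();
translate([200, 934, 0]) stool();
translate([-397, 301, 0]) stool();
translate([797, 301, 0]) stool();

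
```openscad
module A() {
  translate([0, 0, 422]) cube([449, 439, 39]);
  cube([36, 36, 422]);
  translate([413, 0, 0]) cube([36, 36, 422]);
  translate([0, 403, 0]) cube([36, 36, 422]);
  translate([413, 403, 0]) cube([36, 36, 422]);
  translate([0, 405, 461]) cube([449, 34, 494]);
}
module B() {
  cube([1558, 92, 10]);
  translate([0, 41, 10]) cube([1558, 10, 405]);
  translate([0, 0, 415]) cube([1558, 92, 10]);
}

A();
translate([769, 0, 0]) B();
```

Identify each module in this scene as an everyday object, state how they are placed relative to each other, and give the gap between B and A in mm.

A is a chair. B is an I-beam. The I-beam is on the floor beside the chair on its +x side. The gap between the I-beam and the chair is 320 mm.

The I-beam's nearest face is 320 mm from the chair's +x face.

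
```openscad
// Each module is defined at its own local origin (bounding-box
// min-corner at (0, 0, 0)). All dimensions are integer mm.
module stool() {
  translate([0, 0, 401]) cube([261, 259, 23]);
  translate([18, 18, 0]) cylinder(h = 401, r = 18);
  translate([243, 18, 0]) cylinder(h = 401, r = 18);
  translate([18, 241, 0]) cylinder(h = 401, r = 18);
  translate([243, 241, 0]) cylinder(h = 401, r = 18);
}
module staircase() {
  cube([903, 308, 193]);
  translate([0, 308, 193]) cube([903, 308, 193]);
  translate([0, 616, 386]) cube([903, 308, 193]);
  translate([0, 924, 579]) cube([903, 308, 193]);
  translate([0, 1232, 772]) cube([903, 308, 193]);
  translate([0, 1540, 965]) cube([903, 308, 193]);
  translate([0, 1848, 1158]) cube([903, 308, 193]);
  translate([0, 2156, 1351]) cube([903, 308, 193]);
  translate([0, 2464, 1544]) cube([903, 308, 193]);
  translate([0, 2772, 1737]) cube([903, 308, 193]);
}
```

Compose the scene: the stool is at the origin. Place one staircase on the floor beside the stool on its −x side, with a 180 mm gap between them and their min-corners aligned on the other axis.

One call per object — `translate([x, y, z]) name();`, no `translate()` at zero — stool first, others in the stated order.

stool();
translate([-1083, 0, 0]) staircase();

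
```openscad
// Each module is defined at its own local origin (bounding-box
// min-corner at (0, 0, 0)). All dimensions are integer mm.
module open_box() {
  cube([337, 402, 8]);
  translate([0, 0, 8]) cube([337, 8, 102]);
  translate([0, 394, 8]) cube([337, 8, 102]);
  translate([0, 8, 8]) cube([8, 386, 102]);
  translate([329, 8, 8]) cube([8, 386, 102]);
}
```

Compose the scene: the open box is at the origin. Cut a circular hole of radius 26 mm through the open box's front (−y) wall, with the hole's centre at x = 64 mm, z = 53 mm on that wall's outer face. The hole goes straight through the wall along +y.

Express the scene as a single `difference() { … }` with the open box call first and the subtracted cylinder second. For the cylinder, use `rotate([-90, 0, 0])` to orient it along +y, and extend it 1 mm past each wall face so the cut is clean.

difference() {
  open_box();
  translate([64, -1, 53]) rotate([-90, 0, 0]) cylinder(h = 10, r = 26);
}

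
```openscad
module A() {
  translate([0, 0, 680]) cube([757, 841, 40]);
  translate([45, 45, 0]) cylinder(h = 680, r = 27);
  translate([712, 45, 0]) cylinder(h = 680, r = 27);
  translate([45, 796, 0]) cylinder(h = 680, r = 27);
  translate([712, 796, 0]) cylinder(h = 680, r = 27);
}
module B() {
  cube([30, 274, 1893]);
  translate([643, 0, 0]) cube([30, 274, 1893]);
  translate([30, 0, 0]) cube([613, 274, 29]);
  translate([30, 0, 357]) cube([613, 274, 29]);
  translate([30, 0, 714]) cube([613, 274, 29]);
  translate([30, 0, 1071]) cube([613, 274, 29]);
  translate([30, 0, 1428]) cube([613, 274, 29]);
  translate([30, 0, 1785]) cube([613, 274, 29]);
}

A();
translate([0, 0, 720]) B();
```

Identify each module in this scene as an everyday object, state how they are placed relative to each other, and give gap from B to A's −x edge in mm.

A is a table. B is a bookshelf. The bookshelf is on top of the table. The gap from the bookshelf to the table's −x edge is 0 mm.

The bookshelf's min-x is at 0; the table's min-x is 0; gap = 0 mm.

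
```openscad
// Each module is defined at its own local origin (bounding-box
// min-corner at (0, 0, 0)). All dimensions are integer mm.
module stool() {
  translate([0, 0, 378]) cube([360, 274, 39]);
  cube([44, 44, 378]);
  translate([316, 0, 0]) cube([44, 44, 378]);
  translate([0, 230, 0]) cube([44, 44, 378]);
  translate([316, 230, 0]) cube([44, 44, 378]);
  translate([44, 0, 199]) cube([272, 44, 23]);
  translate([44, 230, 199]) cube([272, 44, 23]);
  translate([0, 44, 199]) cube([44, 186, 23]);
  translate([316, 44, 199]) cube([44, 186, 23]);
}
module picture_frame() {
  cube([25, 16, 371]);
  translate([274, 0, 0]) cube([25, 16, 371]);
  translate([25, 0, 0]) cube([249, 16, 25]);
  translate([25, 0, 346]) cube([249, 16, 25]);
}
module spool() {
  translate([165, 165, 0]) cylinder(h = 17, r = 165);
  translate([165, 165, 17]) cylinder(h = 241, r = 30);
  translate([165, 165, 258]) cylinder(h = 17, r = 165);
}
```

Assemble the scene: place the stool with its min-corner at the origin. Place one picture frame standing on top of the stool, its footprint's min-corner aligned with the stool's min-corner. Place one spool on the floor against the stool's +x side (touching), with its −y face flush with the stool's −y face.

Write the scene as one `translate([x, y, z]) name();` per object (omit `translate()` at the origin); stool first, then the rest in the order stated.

stool();
translate([0, 0, 417]) picture_frame();
translate([360, 0, 0]) spool();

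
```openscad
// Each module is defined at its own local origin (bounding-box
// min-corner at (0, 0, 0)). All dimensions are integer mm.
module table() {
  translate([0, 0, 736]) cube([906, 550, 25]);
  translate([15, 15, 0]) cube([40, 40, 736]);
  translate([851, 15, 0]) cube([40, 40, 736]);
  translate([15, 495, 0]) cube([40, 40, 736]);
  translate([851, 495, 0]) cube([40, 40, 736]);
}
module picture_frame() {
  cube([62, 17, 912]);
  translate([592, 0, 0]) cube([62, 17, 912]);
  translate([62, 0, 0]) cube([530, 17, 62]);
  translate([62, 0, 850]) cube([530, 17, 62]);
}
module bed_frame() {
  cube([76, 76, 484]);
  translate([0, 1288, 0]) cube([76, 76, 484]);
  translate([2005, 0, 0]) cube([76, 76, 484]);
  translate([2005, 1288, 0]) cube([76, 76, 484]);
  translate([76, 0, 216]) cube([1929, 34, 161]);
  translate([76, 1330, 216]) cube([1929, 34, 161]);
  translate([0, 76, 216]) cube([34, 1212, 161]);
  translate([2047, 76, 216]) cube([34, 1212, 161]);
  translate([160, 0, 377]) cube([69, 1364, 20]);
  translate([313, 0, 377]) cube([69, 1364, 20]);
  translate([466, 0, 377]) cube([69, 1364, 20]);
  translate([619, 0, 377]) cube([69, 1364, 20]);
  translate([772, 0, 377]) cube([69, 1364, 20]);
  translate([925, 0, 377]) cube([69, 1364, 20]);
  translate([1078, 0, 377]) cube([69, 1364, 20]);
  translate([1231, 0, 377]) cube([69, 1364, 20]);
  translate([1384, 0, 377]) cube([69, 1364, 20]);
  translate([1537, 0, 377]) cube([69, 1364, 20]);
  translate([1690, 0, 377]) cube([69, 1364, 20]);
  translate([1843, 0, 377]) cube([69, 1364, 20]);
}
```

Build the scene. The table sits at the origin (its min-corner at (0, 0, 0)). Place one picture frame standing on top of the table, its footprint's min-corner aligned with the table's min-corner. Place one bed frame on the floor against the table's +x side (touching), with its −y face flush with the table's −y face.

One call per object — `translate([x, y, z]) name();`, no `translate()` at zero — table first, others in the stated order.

table();
translate([0, 0, 761]) picture_frame();
translate([906, 0, 0]) bed_frame();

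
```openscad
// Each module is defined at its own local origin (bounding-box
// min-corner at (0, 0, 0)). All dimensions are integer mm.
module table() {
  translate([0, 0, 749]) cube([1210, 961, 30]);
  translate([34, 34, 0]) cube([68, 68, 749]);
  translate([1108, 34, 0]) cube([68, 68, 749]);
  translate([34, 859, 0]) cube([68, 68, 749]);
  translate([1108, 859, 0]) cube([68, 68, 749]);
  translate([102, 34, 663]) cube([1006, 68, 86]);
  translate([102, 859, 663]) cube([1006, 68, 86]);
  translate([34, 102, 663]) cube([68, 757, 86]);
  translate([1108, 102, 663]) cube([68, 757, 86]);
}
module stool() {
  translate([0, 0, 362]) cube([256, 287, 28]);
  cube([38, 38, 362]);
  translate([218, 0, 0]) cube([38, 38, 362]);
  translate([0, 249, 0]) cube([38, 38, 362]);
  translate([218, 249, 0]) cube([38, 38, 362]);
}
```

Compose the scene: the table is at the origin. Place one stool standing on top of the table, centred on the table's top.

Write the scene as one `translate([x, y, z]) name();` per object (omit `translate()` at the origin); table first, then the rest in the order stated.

table();
translate([477, 337, 779]) stool();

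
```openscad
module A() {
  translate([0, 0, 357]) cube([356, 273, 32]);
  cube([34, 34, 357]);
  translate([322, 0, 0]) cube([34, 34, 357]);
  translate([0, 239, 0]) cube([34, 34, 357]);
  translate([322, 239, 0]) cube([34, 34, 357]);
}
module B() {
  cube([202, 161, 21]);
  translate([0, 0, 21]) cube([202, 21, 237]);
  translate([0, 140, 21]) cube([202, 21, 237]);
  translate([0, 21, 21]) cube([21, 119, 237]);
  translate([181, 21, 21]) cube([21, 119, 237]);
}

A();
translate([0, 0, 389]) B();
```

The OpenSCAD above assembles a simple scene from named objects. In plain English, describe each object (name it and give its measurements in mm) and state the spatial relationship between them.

A is a four-legged stool. The seat is a 356×273×32 mm slab whose top surface is at z = 389 mm; four square legs, each 34×34 mm in cross-section, run from the floor (z = 0) to the underside of the seat, each flush with a corner of the seat.

B is an open-topped rectangular box: outside dimensions 202×161×258 mm, with a uniform wall and base thickness of 21 mm. The base is a full 202×161 slab on the floor; four walls sit on top of the base. The front and back walls (the −y and +y sides) span the full width; the two side walls fit between them.

The open box is on top of the stool.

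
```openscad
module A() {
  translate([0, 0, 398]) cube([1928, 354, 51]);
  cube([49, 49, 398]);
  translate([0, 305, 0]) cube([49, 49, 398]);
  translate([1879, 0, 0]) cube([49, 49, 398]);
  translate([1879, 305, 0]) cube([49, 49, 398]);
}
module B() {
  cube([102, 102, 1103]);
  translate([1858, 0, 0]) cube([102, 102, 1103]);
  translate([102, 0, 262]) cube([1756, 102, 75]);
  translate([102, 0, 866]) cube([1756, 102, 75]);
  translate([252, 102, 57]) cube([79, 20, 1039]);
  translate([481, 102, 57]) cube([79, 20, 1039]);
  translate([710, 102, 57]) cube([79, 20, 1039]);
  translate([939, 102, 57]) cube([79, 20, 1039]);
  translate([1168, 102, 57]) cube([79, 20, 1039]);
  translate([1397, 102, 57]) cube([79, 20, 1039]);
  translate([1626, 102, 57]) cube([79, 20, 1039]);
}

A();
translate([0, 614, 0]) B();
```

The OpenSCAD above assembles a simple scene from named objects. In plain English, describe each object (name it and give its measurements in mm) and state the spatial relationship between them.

A is a bench: a 1928×354 mm seat slab, 51 mm thick, top at z = 449 mm, on four 49×49 mm square legs flush with the seat corners and standing on z = 0.

B is a fence section. Two 102×102 mm posts, 1103 mm tall, stand on the floor with a clear span of 1756 mm between their inner faces. Two horizontal rails of 102×75 mm section span the gap between the posts with their undersides at z = 262 mm and z = 866 mm, flush with the posts' −y face. 7 pickets, each 79 mm wide, 20 mm thick and 1039 mm tall, are fixed to the +y face of the rails with their bottoms at z = 57 mm, evenly spaced across the span with equal gaps (rounded down to the nearest mm) at the −x end and between each pair — any rounding remainder accumulates at the +x end.

The fence section is on the floor beside the bench on its +y side.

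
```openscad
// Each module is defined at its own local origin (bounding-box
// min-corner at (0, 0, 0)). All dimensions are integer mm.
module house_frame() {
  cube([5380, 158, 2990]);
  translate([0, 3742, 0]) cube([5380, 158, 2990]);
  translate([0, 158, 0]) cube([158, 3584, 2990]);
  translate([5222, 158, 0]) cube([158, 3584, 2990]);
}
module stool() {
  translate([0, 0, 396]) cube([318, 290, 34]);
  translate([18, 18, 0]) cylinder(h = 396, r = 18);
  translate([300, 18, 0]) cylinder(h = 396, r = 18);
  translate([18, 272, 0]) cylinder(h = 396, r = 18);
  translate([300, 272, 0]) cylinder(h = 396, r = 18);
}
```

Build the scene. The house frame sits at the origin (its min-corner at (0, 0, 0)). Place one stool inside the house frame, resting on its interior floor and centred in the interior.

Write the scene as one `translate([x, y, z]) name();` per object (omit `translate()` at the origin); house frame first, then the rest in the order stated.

house_frame();
translate([2531, 1805, 0]) stool();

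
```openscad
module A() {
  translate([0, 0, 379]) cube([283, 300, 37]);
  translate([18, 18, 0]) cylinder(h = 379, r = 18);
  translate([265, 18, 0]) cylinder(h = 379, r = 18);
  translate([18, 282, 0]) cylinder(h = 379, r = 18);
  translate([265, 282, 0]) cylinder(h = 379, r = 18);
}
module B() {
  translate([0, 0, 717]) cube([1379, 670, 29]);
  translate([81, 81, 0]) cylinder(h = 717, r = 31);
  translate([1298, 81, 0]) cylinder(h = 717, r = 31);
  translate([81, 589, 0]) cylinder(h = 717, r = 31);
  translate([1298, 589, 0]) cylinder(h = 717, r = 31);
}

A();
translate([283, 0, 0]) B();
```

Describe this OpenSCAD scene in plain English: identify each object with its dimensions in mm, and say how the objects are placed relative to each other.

A is a four-legged stool. The seat is a 283×300×37 mm slab whose top surface is at z = 416 mm; four round legs, each 36 mm in diameter, run from the floor (z = 0) to the underside of the seat, each leg's axis is inset half a diameter from the nearest pair of seat edges (so the leg's bounding box is flush with the corner).

B is a table: top 1379 mm (x) × 670 mm (y), 29 mm thick, upper face at z = 746 mm, on four round legs of 62 mm diameter, each leg's bounding box inset 50 mm from the nearest pair of top edges, running from z = 0 to the bottom of the top.

The table is against the stool's +x side, with their −y faces flush.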